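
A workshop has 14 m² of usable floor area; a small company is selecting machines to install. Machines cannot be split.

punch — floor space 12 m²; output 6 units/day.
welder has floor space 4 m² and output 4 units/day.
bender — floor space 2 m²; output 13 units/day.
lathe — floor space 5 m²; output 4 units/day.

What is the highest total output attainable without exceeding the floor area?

Allowing fractional choices, the relaxed optimum would be about 22.5, but machines are indivisible.
welder + bender + lathe: floor space 4 + 2 + 5 = 11 ≤ 14, output 4 + 13 + 4 = 21.
punch + bender: floor space 12 + 2 = 14 ≤ 14, output 6 + 13 = 19.
Best is welder, bender, and lathe with total output 21.

21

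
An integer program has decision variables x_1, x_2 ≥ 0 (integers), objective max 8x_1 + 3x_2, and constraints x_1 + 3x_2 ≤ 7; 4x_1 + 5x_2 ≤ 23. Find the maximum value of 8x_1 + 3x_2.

The continuous relaxation peaks at (5.75, 0) with value 46.00; rounding to a feasible lattice point costs some objective.
(x_1,x_2)=(5,0): 1·5+3·0=5≤7, 4·5+5·0=20≤23, objective 40.
(x_1,x_2)=(4,1): 1·4+3·1=7≤7, 4·4+5·1=21≤23, objective 35.
(x_1,x_2)=(4,0): 1·4+3·0=4≤7, 4·4+5·0=16≤23, objective 32.
The best lattice point is (5,0), giving 40.

40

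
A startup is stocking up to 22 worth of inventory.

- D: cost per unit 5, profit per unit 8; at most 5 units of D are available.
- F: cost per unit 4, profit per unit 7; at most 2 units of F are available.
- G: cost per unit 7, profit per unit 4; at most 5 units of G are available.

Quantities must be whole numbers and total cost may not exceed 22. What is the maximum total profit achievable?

3×D and 1×F: cost 19 ≤ 22, profit 3·8 + 1·7 = 31.
4×D: cost 20 ≤ 22, profit 4·8 = 32.
Best is 32.

32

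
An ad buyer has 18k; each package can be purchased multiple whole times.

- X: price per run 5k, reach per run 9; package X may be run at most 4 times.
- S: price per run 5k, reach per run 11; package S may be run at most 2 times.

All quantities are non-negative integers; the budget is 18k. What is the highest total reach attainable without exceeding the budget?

31

Take 1×X and 2×S: price 15 ≤ 18, reach 1·9 + 2·11 = 31.
S has the best ratio (11/5) and is taken to its limit of 2; remaining capacity is filled optimally with the others.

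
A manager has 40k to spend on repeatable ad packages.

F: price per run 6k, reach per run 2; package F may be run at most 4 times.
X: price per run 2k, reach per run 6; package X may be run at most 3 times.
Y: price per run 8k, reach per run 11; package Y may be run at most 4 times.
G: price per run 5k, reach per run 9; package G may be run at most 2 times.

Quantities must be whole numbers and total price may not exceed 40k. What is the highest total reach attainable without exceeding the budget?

69

2×X, 3×Y, and 2×G: price 38 ≤ 40, reach 2·6 + 3·11 + 2·9 = 63.
3×X, 3×Y, and 2×G: price 40 ≤ 40, reach 3·6 + 3·11 + 2·9 = 69.
Best is 69.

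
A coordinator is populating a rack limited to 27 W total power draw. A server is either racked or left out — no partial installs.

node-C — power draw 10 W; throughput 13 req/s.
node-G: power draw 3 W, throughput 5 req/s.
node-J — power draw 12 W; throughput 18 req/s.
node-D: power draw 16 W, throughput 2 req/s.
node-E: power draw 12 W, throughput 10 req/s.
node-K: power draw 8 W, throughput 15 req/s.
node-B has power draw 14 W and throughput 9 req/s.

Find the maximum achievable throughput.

Allowing fractional choices, the relaxed optimum would be about 43.2, but servers are indivisible.
node-G + node-J + node-K: power draw 3 + 12 + 8 = 23 ≤ 27, throughput 5 + 18 + 15 = 38.
node-J + node-K: power draw 12 + 8 = 20 ≤ 27, throughput 18 + 15 = 33.
node-C + node-G + node-J: power draw 10 + 3 + 12 = 25 ≤ 27, throughput 13 + 5 + 18 = 36.
Best is node-G, node-J, and node-K with total throughput 38.

38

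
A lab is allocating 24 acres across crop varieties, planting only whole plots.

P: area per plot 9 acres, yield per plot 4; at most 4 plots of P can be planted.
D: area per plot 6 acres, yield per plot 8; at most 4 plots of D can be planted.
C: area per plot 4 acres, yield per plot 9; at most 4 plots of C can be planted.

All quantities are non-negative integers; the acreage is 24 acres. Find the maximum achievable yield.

44

C has the best ratio (9/4); taking only C gives at most 4×9 = 36 (stopped by the supply cap of 4).
Mixing does better — 1×D and 4×C: area 22 ≤ 24, yield 1·8 + 4·9 = 44.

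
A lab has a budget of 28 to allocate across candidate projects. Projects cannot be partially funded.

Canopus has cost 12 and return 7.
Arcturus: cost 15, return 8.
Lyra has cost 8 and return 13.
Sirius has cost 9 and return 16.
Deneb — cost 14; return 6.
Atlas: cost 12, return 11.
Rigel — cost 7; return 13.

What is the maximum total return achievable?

42

Treat it as a binary knapsack problem.
Take Lyra, Sirius, and Rigel: cost 8 + 9 + 7 = 24 ≤ 28, return 13 + 16 + 13 = 42.
No other feasible combination does better.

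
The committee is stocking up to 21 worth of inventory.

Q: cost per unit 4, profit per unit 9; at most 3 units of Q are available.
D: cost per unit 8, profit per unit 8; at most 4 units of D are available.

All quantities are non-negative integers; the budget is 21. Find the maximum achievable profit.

Q has the best ratio (9/4); taking only Q gives at most 3×9 = 27 (stopped by the supply cap of 3).
Mixing does better — 3×Q and 1×D: cost 20 ≤ 21, profit 3·9 + 1·8 = 35.

35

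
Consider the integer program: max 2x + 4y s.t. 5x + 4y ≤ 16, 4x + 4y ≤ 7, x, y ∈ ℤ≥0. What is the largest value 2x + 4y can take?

The continuous relaxation peaks at (0, 1.75) with value 7.00; rounding to a feasible lattice point costs some objective.
(x,y)=(0,1): 5·0+4·1=4≤16, 4·0+4·1=4≤7, objective 4.
(x,y)=(1,0): 5·1+4·0=5≤16, 4·1+4·0=4≤7, objective 2.
The best lattice point is (0,1), giving 4.

4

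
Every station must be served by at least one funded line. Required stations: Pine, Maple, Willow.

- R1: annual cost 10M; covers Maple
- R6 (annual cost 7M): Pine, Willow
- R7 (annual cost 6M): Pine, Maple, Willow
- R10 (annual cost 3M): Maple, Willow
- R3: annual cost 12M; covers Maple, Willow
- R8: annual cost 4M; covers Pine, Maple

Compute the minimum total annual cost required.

6

R7 alone covers Pine, Maple, Willow — every station.
Total annual cost: 6.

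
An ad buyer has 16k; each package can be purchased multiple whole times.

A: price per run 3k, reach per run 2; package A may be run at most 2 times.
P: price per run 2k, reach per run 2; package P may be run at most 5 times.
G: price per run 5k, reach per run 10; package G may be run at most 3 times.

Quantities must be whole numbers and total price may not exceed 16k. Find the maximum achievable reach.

30

G has the best ratio (10/5); taking only G gives at most 3×10 = 30 (stopped by the price limit).
Optimal: 3×G: price 15 ≤ 16, reach 3·10 = 30.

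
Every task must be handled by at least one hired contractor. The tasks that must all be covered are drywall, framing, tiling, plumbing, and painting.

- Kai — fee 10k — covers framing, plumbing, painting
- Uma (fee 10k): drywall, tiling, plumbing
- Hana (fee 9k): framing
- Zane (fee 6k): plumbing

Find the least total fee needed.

20

Choose Kai and Uma: together they cover drywall, framing, tiling, plumbing, painting — every task.
Total fee: 10 + 10 = 20.
No cover costs less than 20.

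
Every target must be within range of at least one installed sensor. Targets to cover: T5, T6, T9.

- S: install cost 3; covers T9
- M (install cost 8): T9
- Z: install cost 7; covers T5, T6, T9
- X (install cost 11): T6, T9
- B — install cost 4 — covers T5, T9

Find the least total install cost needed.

7

The greedy cost-per-new-target heuristic would pick B and Z for 11, but a cheaper cover exists.
Z alone covers T5, T6, T9 — every target.
Total install cost: 7.
No cover costs less than 7.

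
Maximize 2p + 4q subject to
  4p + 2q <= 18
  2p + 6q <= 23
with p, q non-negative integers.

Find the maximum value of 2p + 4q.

16

(p,q)=(2,3): 4·2+2·3=14≤18, 2·2+6·3=22≤23, objective 16.
(p,q)=(3,2): 4·3+2·2=16≤18, 2·3+6·2=18≤23, objective 14.
(p,q)=(1,3): 4·1+2·3=10≤18, 2·1+6·3=20≤23, objective 14.
Maximum is 16 at (p,q)=(2,3).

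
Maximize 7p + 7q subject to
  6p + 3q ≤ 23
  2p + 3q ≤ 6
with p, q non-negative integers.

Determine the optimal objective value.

(p,q)=(3,0): 6·3+3·0=18≤23, 2·3+3·0=6≤6, objective 21.
(p,q)=(2,0): 6·2+3·0=12≤23, 2·2+3·0=4≤6, objective 14.
The best lattice point is (3,0), giving 21.

21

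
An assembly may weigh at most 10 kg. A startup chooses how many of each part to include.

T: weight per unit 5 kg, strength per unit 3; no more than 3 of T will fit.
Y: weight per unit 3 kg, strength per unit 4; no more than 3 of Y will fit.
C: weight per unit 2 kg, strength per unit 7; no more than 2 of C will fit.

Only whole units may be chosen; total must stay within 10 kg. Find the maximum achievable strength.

This is a bounded integer knapsack.
C has the best ratio (7/2); taking only C gives at most 2×7 = 14 (stopped by the supply cap of 2).
Mixing does better — 2×Y and 2×C: weight 10 ≤ 10, strength 2·4 + 2·7 = 22.

22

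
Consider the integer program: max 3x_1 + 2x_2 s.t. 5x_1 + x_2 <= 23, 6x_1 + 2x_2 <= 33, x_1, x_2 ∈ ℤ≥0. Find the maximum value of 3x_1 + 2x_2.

The continuous relaxation peaks at (0, 16.5) with value 33.00; rounding to a feasible lattice point costs some objective.
(x_1,x_2)=(0,16): 5·0+1·16=16≤23, 6·0+2·16=32≤33, objective 32.
(x_1,x_2)=(0,15): 5·0+1·15=15≤23, 6·0+2·15=30≤33, objective 30.
The best lattice point is (0,16), giving 32.

32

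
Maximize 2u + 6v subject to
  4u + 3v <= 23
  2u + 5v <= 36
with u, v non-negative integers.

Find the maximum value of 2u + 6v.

(u,v)=(0,7): 4·0+3·7=21≤23, 2·0+5·7=35≤36, objective 42.
(u,v)=(1,6): 4·1+3·6=22≤23, 2·1+5·6=32≤36, objective 38.
(u,v)=(0,6): 4·0+3·6=18≤23, 2·0+5·6=30≤36, objective 36.
Maximum is 42 at (u,v)=(0,7).

42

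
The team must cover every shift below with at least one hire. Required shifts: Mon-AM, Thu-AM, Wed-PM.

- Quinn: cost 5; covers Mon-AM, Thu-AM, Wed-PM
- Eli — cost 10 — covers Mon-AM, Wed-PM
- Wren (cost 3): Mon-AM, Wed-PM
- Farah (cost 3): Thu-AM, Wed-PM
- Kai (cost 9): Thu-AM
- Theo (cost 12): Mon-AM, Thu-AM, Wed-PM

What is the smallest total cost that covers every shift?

5

The greedy cost-per-new-shift heuristic would pick Wren and Farah for 6, but a cheaper cover exists.
Quinn alone covers Mon-AM, Thu-AM, Wed-PM — every shift.
Total cost: 5.
No cover costs less than 5.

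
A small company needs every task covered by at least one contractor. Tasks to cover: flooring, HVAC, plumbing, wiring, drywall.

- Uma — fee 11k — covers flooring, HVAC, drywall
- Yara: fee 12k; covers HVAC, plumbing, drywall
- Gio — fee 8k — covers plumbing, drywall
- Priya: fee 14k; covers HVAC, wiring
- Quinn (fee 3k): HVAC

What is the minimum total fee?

This is a weighted set-cover instance.
The greedy cost-per-new-task heuristic would pick Quinn, Gio, Uma, and Priya for 36, but a cheaper cover exists.
Choose Uma, Gio, and Priya: together they cover flooring, HVAC, plumbing, wiring, drywall — every task.
Total fee: 11 + 8 + 14 = 33.
No cover costs less than 33.

33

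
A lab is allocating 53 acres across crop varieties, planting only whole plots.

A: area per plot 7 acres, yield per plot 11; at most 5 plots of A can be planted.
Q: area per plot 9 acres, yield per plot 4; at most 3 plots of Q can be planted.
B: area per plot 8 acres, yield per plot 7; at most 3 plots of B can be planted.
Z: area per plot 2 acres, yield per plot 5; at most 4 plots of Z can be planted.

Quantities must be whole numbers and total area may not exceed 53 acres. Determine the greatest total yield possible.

5×A, 1×Q, and 4×Z: area 52 ≤ 53, yield 5·11 + 1·4 + 4·5 = 79.
5×A, 1×B, and 4×Z: area 51 ≤ 53, yield 5·11 + 1·7 + 4·5 = 82.
Best is 82.

82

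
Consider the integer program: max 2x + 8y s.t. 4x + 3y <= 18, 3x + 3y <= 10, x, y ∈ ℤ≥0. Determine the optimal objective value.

24

(x,y)=(0,3) is feasible, giving 24.
(x,y)=(1,2) is feasible, giving 18.
(x,y)=(0,2) is feasible, giving 16.
Maximum is 24 at (x,y)=(0,3).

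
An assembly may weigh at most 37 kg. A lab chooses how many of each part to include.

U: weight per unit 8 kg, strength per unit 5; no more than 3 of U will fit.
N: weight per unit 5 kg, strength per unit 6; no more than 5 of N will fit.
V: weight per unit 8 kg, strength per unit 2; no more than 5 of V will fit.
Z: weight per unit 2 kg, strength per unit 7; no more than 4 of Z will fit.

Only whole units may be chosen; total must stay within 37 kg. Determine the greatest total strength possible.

5×N and 4×Z: weight 33 ≤ 37, strength 5·6 + 4·7 = 58.
1×U, 4×N, and 4×Z: weight 36 ≤ 37, strength 1·5 + 4·6 + 4·7 = 57.
Best is 58.

58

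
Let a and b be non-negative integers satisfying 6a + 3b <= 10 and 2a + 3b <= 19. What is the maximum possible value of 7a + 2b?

9

(a,b)=(1,1) is feasible, giving 9.
(a,b)=(1,0) is feasible, giving 7.
(a,b)=(0,2) is feasible, giving 4.
(a,b)=(0,1) is feasible, giving 2.
The best lattice point is (1,1), giving 9.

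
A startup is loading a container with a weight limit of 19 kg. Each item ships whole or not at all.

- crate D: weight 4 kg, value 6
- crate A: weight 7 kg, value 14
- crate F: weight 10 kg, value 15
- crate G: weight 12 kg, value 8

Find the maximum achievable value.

29

crate A + crate G: weight 7 + 12 = 19 ≤ 19, value 14 + 8 = 22.
crate A + crate F: weight 7 + 10 = 17 ≤ 19, value 14 + 15 = 29.
crate D + crate F: weight 4 + 10 = 14 ≤ 19, value 6 + 15 = 21.
Best is crate A and crate F with total value 29.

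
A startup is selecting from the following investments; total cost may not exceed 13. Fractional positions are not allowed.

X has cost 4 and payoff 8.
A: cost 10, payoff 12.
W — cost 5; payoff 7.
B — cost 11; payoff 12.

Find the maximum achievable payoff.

This is an integer program with binary decision variables.
Allowing fractional choices, the relaxed optimum would be about 19.8, but investments are indivisible.
X + W: cost 4 + 5 = 9 ≤ 13, payoff 8 + 7 = 15.
A: cost 10 ≤ 13, payoff 12.
Best is X and W with total payoff 15.

15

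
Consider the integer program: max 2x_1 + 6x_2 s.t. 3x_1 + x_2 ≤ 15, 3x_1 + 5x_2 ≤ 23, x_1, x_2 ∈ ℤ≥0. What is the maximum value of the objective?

26

Relaxing integrality, the LP optimum is 27.60 at (x_1,x_2) = (0, 4.6), which is not an integer point.
(x_1,x_2)=(1,4): 3·1+1·4=7≤15, 3·1+5·4=23≤23, objective 26.
(x_1,x_2)=(0,4): 3·0+1·4=4≤15, 3·0+5·4=20≤23, objective 24.
The best lattice point is (1,4), giving 26.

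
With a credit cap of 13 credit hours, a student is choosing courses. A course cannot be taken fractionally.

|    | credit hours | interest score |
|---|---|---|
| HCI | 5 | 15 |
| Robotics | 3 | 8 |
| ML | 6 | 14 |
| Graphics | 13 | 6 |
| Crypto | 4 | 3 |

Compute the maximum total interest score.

29

Allowing fractional choices, the relaxed optimum would be about 34.7, but courses are indivisible.
HCI + ML: credit hours 5 + 6 = 11 ≤ 13, interest score 15 + 14 = 29.
Robotics + ML + Crypto: credit hours 3 + 6 + 4 = 13 ≤ 13, interest score 8 + 14 + 3 = 25.
HCI + Robotics + Crypto: credit hours 5 + 3 + 4 = 12 ≤ 13, interest score 15 + 8 + 3 = 26.
Best is HCI and ML with total interest score 29.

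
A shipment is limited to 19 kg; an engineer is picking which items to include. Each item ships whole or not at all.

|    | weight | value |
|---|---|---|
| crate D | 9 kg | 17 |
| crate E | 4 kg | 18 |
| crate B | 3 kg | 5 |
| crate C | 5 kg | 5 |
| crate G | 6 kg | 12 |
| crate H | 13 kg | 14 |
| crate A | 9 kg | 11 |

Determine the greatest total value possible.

crate E + crate G + crate A: weight 4 + 6 + 9 = 19 ≤ 19, value 18 + 12 + 11 = 41.
crate D + crate E + crate G: weight 9 + 4 + 6 = 19 ≤ 19, value 17 + 18 + 12 = 47.
Best is crate D, crate E, and crate G with total value 47.

47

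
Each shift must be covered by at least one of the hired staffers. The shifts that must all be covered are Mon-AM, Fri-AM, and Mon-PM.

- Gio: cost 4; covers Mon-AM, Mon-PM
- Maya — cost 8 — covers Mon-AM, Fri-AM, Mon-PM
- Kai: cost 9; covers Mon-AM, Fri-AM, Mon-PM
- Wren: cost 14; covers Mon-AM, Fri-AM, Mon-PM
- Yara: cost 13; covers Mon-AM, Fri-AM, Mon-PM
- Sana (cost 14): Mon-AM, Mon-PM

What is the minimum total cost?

The greedy cost-per-new-shift heuristic would pick Gio and Maya for 12, but a cheaper cover exists.
Maya alone covers Mon-AM, Fri-AM, Mon-PM — every shift.
Total cost: 8.
No cover costs less than 8.

8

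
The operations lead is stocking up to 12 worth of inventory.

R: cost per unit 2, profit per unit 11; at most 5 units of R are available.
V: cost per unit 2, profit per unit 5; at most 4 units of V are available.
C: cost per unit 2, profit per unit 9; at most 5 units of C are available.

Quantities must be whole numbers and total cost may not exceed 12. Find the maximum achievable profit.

R has the best ratio (11/2); taking only R gives at most 5×11 = 55 (stopped by the supply cap of 5).
Mixing does better — 5×R and 1×C: cost 12 ≤ 12, profit 5·11 + 1·9 = 64.

64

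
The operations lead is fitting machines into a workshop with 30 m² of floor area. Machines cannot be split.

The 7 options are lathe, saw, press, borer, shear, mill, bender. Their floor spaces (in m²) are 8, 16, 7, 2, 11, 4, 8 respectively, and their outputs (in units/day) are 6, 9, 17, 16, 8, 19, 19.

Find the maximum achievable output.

77

This is a 0-1 knapsack instance.
Allowing fractional choices, the relaxed optimum would be about 77.7, but machines are indivisible.
lathe + press + borer + mill + bender: floor space 8 + 7 + 2 + 4 + 8 = 29 ≤ 30, output 6 + 17 + 16 + 19 + 19 = 77.
press + borer + mill + bender: floor space 7 + 2 + 4 + 8 = 21 ≤ 30, output 17 + 16 + 19 + 19 = 71.
saw + borer + mill + bender: floor space 16 + 2 + 4 + 8 = 30 ≤ 30, output 9 + 16 + 19 + 19 = 63.
Best is lathe, press, borer, mill, and bender with total output 77.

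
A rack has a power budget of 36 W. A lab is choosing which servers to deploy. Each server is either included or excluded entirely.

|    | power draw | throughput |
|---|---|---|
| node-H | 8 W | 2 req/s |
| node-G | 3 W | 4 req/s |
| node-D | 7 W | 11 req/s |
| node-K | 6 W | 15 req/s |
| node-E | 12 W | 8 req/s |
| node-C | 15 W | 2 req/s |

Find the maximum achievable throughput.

This is an integer program with binary decision variables.
node-H + node-D + node-K + node-E: power draw 8 + 7 + 6 + 12 = 33 ≤ 36, throughput 2 + 11 + 15 + 8 = 36.
node-G + node-D + node-K + node-E: power draw 3 + 7 + 6 + 12 = 28 ≤ 36, throughput 4 + 11 + 15 + 8 = 38.
node-H + node-G + node-D + node-K + node-E: power draw 8 + 3 + 7 + 6 + 12 = 36 ≤ 36, throughput 2 + 4 + 11 + 15 + 8 = 40.
Best is node-H, node-G, node-D, node-K, and node-E with total throughput 40.

40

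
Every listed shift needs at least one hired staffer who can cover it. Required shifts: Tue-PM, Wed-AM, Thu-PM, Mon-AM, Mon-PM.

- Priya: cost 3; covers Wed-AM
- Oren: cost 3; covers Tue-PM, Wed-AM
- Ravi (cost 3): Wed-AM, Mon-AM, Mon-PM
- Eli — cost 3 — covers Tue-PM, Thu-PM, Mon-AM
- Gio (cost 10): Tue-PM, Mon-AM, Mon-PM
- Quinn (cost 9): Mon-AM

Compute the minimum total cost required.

Choose Ravi and Eli: together they cover Tue-PM, Wed-AM, Thu-PM, Mon-AM, Mon-PM — every shift.
Total cost: 3 + 3 = 6.

6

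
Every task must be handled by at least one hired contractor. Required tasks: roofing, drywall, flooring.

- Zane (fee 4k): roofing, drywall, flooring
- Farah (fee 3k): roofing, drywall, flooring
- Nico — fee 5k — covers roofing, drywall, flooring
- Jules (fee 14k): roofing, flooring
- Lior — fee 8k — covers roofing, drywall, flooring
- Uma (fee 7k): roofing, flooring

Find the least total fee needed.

Farah alone covers roofing, drywall, flooring — every task.
Total fee: 3.
No cover costs less than 3.

3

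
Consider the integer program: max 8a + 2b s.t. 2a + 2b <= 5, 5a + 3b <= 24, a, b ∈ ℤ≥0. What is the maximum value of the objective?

(a,b)=(2,0): 2·2+2·0=4≤5, 5·2+3·0=10≤24, objective 16.
(a,b)=(1,1): 2·1+2·1=4≤5, 5·1+3·1=8≤24, objective 10.
No feasible integer point exceeds 16.

16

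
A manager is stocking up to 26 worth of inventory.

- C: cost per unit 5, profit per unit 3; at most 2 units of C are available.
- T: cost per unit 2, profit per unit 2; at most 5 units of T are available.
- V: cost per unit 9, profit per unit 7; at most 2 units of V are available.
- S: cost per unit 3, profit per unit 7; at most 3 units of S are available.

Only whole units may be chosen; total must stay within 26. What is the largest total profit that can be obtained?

36

This is a bounded integer knapsack.
Take 4×T, 1×V, and 3×S: cost 26 ≤ 26, profit 4·2 + 1·7 + 3·7 = 36.
S has the best ratio (7/3) and is taken to its limit of 3; remaining capacity is filled optimally with the others.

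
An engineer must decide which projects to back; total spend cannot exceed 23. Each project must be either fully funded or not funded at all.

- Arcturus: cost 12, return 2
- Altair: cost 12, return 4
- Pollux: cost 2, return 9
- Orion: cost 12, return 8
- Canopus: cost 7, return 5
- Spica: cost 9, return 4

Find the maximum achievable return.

22

Pollux + Orion + Canopus: cost 2 + 12 + 7 = 21 ≤ 23, return 9 + 8 + 5 = 22.
Pollux + Orion + Spica: cost 2 + 12 + 9 = 23 ≤ 23, return 9 + 8 + 4 = 21.
Best is Pollux, Orion, and Canopus with total return 22.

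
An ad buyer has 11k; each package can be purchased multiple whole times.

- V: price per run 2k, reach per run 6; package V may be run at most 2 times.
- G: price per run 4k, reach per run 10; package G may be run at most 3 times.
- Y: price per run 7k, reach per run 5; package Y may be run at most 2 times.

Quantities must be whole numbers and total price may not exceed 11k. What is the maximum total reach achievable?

26

2×V and 1×G: price 8 ≤ 11, reach 2·6 + 1·10 = 22.
1×V and 2×G: price 10 ≤ 11, reach 1·6 + 2·10 = 26.
Best is 26.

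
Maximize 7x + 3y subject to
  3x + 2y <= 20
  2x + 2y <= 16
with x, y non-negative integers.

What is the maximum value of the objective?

(x,y)=(6,1): 3·6+2·1=20≤20, 2·6+2·1=14≤16, objective 45.
(x,y)=(6,0): 3·6+2·0=18≤20, 2·6+2·0=12≤16, objective 42.
The best lattice point is (6,1), giving 45.

45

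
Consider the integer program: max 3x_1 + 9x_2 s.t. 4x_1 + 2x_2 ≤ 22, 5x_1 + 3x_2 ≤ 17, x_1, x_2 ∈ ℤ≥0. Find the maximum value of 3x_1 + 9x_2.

The continuous relaxation peaks at (0, 5.67) with value 51.00; rounding to a feasible lattice point costs some objective.
(x_1,x_2)=(0,5): 4·0+2·5=10≤22, 5·0+3·5=15≤17, objective 45.
(x_1,x_2)=(1,4): 4·1+2·4=12≤22, 5·1+3·4=17≤17, objective 39.
(x_1,x_2)=(0,4): 4·0+2·4=8≤22, 5·0+3·4=12≤17, objective 36.
The best lattice point is (0,5), giving 45.

45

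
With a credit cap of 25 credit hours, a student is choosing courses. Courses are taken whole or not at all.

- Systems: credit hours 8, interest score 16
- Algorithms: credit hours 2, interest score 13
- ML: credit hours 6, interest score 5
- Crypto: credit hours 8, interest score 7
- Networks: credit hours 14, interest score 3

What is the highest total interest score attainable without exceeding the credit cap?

41

Allowing fractional choices, the relaxed optimum would be about 41.2, but courses are indivisible.
Systems + Algorithms + Crypto: credit hours 8 + 2 + 8 = 18 ≤ 25, interest score 16 + 13 + 7 = 36.
Systems + Algorithms + ML + Crypto: credit hours 8 + 2 + 6 + 8 = 24 ≤ 25, interest score 16 + 13 + 5 + 7 = 41.
Best is Systems, Algorithms, ML, and Crypto with total interest score 41.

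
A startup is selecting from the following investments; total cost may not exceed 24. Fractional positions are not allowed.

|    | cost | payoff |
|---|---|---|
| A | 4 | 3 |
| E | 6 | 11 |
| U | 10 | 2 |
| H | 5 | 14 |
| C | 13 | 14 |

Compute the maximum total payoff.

E + H + C: cost 6 + 5 + 13 = 24 ≤ 24, payoff 11 + 14 + 14 = 39.
A + H + C: cost 4 + 5 + 13 = 22 ≤ 24, payoff 3 + 14 + 14 = 31.
A + E + H: cost 4 + 6 + 5 = 15 ≤ 24, payoff 3 + 11 + 14 = 28.
Best is E, H, and C with total payoff 39.

39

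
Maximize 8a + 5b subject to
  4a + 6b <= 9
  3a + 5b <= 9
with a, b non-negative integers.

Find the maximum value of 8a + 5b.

16

(a,b)=(2,0) is feasible, giving 16.
(a,b)=(1,0) is feasible, giving 8.
No feasible integer point exceeds 16.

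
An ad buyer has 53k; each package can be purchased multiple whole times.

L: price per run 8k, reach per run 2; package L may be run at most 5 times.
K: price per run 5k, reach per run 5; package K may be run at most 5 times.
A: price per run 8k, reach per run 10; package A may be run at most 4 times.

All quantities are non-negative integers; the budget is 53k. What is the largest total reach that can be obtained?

60

3×K and 4×A: price 47 ≤ 53, reach 3·5 + 4·10 = 55.
4×K and 4×A: price 52 ≤ 53, reach 4·5 + 4·10 = 60.
Best is 60.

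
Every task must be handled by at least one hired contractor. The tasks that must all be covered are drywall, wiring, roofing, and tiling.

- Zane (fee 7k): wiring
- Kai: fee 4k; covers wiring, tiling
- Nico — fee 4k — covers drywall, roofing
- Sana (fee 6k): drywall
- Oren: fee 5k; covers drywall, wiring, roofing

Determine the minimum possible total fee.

This is a weighted set-cover instance.
The greedy cost-per-new-task heuristic would pick Oren and Kai for 9, but a cheaper cover exists.
Choose Kai and Nico: together they cover drywall, wiring, roofing, tiling — every task.
Total fee: 4 + 4 = 8.
No cover costs less than 8.

8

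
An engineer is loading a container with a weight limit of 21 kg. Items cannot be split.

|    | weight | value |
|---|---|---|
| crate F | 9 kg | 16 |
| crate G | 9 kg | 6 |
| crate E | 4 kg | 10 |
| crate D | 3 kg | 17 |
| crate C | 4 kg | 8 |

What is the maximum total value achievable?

51

crate F + crate D + crate C: weight 9 + 3 + 4 = 16 ≤ 21, value 16 + 17 + 8 = 41.
crate F + crate E + crate D + crate C: weight 9 + 4 + 3 + 4 = 20 ≤ 21, value 16 + 10 + 17 + 8 = 51.
crate F + crate E + crate D: weight 9 + 4 + 3 = 16 ≤ 21, value 16 + 10 + 17 = 43.
Best is crate F, crate E, crate D, and crate C with total value 51.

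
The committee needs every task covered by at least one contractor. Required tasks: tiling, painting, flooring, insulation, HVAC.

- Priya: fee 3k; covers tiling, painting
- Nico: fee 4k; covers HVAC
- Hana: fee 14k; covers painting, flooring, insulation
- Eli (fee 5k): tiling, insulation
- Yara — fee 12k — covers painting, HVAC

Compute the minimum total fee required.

The greedy cost-per-new-task heuristic would pick Priya, Nico, Eli, and Hana for 26, but a cheaper cover exists.
Choose Priya, Nico, and Hana: together they cover tiling, painting, flooring, insulation, HVAC — every task.
Total fee: 3 + 4 + 14 = 21.
No cover costs less than 21.

21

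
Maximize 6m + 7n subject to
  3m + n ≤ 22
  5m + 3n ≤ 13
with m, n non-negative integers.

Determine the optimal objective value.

The continuous relaxation peaks at (0, 4.33) with value 30.33; rounding to a feasible lattice point costs some objective.
(m,n)=(0,4): 3·0+1·4=4≤22, 5·0+3·4=12≤13, objective 28.
(m,n)=(0,3): 3·0+1·3=3≤22, 5·0+3·3=9≤13, objective 21.
No feasible integer point exceeds 28.

28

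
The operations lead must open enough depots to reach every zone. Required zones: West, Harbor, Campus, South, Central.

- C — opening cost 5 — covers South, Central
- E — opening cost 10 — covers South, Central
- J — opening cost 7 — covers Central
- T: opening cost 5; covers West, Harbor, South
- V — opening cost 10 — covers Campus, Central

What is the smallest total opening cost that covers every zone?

The greedy cost-per-new-zone heuristic would pick T, C, and V for 20, but a cheaper cover exists.
Choose T and V: together they cover West, Harbor, Campus, South, Central — every zone.
Total opening cost: 5 + 10 = 15.
No cover costs less than 15.

15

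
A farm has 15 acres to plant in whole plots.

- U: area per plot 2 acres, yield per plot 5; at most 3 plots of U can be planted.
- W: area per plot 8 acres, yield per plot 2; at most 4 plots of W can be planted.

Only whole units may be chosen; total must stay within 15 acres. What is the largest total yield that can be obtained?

17

This is a bounded integer knapsack.
Take 3×U and 1×W: area 14 ≤ 15, yield 3·5 + 1·2 = 17.
U has the best ratio (5/2) and is taken to its limit of 3; remaining capacity is filled optimally with the others.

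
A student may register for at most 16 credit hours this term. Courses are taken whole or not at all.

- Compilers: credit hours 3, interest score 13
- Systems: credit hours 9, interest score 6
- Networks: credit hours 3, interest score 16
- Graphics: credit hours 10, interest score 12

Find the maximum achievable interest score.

41

Treat it as a binary knapsack problem.
Compilers + Networks + Graphics: credit hours 3 + 3 + 10 = 16 ≤ 16, interest score 13 + 16 + 12 = 41.
Compilers + Systems + Networks: credit hours 3 + 9 + 3 = 15 ≤ 16, interest score 13 + 6 + 16 = 35.
Compilers + Networks: credit hours 3 + 3 = 6 ≤ 16, interest score 13 + 16 = 29.
Best is Compilers, Networks, and Graphics with total interest score 41.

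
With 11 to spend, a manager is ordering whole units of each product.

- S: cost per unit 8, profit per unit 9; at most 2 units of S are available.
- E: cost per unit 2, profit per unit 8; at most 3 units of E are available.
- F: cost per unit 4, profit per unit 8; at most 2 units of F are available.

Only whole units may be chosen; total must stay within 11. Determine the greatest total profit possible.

32

Take 3×E and 1×F: cost 10 ≤ 11, profit 3·8 + 1·8 = 32.
E has the best ratio (8/2) and is taken to its limit of 3; remaining capacity is filled optimally with the others.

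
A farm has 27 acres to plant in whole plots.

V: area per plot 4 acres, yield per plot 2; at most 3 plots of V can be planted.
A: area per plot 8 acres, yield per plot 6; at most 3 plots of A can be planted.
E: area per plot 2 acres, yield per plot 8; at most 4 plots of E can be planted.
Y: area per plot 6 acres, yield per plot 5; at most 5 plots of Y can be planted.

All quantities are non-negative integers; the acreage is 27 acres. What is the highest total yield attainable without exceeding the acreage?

E has the best ratio (8/2); taking only E gives at most 4×8 = 32 (stopped by the supply cap of 4).
Mixing does better — 4×E and 3×Y: area 26 ≤ 27, yield 4·8 + 3·5 = 47.

47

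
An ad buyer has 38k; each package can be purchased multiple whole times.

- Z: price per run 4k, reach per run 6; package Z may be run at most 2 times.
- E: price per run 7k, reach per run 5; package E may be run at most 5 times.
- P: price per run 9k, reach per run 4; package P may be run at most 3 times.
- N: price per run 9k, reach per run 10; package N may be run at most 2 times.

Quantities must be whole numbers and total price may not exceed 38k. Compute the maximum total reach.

37

2×Z, 3×E, and 1×N: price 38 ≤ 38, reach 2·6 + 3·5 + 1·10 = 37.
2×Z, 1×E, and 2×N: price 33 ≤ 38, reach 2·6 + 1·5 + 2·10 = 37.
Best is 37.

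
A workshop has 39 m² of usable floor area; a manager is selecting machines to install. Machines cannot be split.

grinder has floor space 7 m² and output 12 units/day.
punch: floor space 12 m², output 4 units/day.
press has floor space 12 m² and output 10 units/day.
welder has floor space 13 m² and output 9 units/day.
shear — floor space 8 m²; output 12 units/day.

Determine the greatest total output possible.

Allowing fractional choices, the relaxed optimum would be about 42.3, but machines are indivisible.
grinder + welder + shear: floor space 7 + 13 + 8 = 28 ≤ 39, output 12 + 9 + 12 = 33.
grinder + punch + press + shear: floor space 7 + 12 + 12 + 8 = 39 ≤ 39, output 12 + 4 + 10 + 12 = 38.
grinder + press + shear: floor space 7 + 12 + 8 = 27 ≤ 39, output 12 + 10 + 12 = 34.
Best is grinder, punch, press, and shear with total output 38.

38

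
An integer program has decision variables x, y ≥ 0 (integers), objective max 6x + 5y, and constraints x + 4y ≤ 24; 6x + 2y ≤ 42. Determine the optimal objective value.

51

(x,y)=(6,3) is feasible, giving 51.
(x,y)=(5,4) is feasible, giving 50.
(x,y)=(4,5) is feasible, giving 49.
Maximum is 51 at (x,y)=(6,3).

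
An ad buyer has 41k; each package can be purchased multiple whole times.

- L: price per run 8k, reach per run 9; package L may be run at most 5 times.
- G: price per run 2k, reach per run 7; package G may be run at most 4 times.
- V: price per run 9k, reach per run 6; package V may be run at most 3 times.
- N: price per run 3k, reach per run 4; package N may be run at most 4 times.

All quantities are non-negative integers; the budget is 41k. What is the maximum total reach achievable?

3×L, 4×G, and 3×N: price 41 ≤ 41, reach 3·9 + 4·7 + 3·4 = 67.
4×L and 4×G: price 40 ≤ 41, reach 4·9 + 4·7 = 64.
Best is 67.

67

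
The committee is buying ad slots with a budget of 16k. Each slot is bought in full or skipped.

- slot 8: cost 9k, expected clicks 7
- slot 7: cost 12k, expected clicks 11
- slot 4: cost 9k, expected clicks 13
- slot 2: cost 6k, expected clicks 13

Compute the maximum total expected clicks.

Treat it as a binary knapsack problem.
slot 2: cost 6 ≤ 16, expected clicks 13.
slot 8 + slot 2: cost 9 + 6 = 15 ≤ 16, expected clicks 7 + 13 = 20.
slot 4 + slot 2: cost 9 + 6 = 15 ≤ 16, expected clicks 13 + 13 = 26.
Best is slot 4 and slot 2 with total expected clicks 26.

26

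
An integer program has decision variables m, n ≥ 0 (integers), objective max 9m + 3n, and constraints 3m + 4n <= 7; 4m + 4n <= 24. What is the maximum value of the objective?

Relaxing integrality, the LP optimum is 21.00 at (m,n) = (2.33, 0), which is not an integer point.
(m,n)=(2,0) is feasible, giving 18.
(m,n)=(1,1) is feasible, giving 12.
(m,n)=(1,0) is feasible, giving 9.
Maximum is 18 at (m,n)=(2,0).

18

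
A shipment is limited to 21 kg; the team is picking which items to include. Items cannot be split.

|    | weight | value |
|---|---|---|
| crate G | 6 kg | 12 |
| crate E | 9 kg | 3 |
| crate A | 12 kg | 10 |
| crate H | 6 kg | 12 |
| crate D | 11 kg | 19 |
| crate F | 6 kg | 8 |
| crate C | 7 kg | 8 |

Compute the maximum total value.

32

crate G + crate H + crate F: weight 6 + 6 + 6 = 18 ≤ 21, value 12 + 12 + 8 = 32.
crate G + crate H + crate C: weight 6 + 6 + 7 = 19 ≤ 21, value 12 + 12 + 8 = 32.
The maximum value is 32; one optimal choice is crate G, crate H, and crate F.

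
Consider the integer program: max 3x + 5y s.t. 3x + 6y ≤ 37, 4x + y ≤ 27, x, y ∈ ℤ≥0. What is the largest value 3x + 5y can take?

The continuous relaxation peaks at (5.95, 3.19) with value 33.81; rounding to a feasible lattice point costs some objective.
(x,y)=(6,3) is feasible, giving 33.
(x,y)=(4,4) is feasible, giving 32.
(x,y)=(5,3) is feasible, giving 30.
No feasible integer point exceeds 33.

33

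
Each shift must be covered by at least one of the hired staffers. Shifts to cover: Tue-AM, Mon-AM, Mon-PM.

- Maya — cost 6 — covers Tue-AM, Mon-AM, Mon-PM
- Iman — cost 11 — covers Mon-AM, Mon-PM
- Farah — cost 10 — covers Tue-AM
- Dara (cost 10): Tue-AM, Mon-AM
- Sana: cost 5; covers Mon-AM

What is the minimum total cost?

6

This is an integer covering problem.
Maya alone covers Tue-AM, Mon-AM, Mon-PM — every shift.
Total cost: 6.
No cover costs less than 6.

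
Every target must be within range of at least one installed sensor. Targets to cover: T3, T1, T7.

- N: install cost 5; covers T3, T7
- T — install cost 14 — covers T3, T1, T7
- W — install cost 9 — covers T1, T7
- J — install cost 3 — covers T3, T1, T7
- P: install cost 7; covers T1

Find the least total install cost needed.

J alone covers T3, T1, T7 — every target.
Total install cost: 3.
No cover costs less than 3.

3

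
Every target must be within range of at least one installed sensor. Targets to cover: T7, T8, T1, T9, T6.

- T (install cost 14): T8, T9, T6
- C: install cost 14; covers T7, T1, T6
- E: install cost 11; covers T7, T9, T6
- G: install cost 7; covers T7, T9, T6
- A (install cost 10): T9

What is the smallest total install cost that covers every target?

28

This is a weighted set-cover instance.
The greedy cost-per-new-target heuristic would pick G, T, and C for 35, but a cheaper cover exists.
Choose T and C: together they cover T7, T8, T1, T9, T6 — every target.
Total install cost: 14 + 14 = 28.
No cover costs less than 28.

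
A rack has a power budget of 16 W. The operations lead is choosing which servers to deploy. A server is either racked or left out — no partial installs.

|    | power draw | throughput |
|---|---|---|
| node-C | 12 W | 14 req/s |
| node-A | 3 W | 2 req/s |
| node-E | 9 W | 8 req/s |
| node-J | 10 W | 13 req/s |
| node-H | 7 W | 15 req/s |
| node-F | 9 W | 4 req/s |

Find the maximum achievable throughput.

Allowing fractional choices, the relaxed optimum would be about 26.7, but servers are indivisible.
node-E + node-H: power draw 9 + 7 = 16 ≤ 16, throughput 8 + 15 = 23.
node-H + node-F: power draw 7 + 9 = 16 ≤ 16, throughput 15 + 4 = 19.
node-A + node-H: power draw 3 + 7 = 10 ≤ 16, throughput 2 + 15 = 17.
Best is node-E and node-H with total throughput 23.

23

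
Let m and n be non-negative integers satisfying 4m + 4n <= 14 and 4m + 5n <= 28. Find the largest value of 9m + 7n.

27

(m,n)=(3,0) is feasible, giving 27.
(m,n)=(2,1) is feasible, giving 25.
(m,n)=(2,0) is feasible, giving 18.
The best lattice point is (3,0), giving 27.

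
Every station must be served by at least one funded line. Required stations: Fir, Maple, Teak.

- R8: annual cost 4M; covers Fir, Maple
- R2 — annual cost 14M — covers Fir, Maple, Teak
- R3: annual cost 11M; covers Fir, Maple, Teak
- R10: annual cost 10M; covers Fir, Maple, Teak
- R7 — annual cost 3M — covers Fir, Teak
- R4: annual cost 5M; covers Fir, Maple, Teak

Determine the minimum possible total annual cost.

This is a weighted set-cover instance.
The greedy cost-per-new-station heuristic would pick R7 and R8 for 7, but a cheaper cover exists.
R4 alone covers Fir, Maple, Teak — every station.
Total annual cost: 5.
No cover costs less than 5.

5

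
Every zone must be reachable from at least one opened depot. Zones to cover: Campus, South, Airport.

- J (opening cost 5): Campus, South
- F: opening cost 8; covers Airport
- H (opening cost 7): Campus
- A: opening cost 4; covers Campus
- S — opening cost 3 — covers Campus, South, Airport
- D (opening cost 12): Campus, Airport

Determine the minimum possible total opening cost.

S alone covers Campus, South, Airport — every zone.
Total opening cost: 3.
No cover costs less than 3.

3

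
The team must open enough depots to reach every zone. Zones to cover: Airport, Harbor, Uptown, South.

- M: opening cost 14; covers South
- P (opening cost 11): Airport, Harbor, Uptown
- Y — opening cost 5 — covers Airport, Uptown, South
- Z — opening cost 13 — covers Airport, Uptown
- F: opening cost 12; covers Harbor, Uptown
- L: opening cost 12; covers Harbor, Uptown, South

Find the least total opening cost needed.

16

This is a weighted set-cover instance.
Choose P and Y: together they cover Airport, Harbor, Uptown, South — every zone.
Total opening cost: 11 + 5 = 16.
No cover costs less than 16.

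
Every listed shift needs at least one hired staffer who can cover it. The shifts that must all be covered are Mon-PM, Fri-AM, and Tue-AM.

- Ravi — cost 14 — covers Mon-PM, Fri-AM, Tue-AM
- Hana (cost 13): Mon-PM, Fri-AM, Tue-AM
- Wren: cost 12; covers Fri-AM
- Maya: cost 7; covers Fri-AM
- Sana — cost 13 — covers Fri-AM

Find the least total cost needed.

Hana alone covers Mon-PM, Fri-AM, Tue-AM — every shift.
Total cost: 13.

13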